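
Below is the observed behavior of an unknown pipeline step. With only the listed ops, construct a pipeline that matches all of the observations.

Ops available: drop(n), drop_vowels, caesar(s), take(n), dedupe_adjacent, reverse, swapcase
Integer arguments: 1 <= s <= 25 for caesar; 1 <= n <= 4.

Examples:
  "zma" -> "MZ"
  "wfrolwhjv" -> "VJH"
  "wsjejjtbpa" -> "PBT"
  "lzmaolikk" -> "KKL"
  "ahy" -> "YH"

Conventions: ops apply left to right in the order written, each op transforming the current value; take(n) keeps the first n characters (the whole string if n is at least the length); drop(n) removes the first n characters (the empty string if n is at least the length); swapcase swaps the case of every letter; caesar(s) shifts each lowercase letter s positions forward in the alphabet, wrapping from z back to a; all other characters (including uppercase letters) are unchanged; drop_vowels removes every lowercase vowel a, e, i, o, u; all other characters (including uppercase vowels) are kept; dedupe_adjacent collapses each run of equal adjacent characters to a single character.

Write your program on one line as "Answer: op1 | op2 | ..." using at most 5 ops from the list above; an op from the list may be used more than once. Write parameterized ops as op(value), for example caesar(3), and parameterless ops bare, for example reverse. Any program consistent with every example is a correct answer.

reverse | drop_vowels | swapcase | take(3)

Check, running the answer program on each example:
  "zma" -> "amz" -> "mz" -> "MZ" -> "MZ"
  "wfrolwhjv" -> "vjhwlorfw" -> "vjhwlrfw" -> "VJHWLRFW" -> "VJH"
  "wsjejjtbpa" -> "apbtjjejsw" -> "pbtjjjsw" -> "PBTJJJSW" -> "PBT"
  "lzmaolikk" -> "kkiloamzl" -> "kklmzl" -> "KKLMZL" -> "KKL"
  "ahy" -> "yha" -> "yh" -> "YH" -> "YH"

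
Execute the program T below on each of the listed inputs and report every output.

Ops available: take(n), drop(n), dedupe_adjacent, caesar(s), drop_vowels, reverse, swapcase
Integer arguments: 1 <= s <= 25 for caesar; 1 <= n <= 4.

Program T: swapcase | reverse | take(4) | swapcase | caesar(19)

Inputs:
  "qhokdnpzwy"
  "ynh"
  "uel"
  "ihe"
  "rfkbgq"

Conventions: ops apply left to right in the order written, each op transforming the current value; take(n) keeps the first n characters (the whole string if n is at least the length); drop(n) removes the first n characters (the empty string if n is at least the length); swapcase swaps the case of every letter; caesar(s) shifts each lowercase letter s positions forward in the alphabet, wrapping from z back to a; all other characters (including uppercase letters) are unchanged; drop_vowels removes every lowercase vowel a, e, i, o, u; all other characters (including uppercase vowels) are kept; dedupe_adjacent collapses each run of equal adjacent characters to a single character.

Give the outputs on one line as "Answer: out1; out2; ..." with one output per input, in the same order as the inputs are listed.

Execution, op by op:
  "qhokdnpzwy" -> "QHOKDNPZWY" -> "YWZPNDKOHQ" -> "YWZP" -> "ywzp" -> "rpsi"
  "ynh" -> "YNH" -> "HNY" -> "HNY" -> "hny" -> "agr"
  "uel" -> "UEL" -> "LEU" -> "LEU" -> "leu" -> "exn"
  "ihe" -> "IHE" -> "EHI" -> "EHI" -> "ehi" -> "xab"
  "rfkbgq" -> "RFKBGQ" -> "QGBKFR" -> "QGBK" -> "qgbk" -> "jzud"

"rpsi"; "agr"; "exn"; "xab"; "jzud"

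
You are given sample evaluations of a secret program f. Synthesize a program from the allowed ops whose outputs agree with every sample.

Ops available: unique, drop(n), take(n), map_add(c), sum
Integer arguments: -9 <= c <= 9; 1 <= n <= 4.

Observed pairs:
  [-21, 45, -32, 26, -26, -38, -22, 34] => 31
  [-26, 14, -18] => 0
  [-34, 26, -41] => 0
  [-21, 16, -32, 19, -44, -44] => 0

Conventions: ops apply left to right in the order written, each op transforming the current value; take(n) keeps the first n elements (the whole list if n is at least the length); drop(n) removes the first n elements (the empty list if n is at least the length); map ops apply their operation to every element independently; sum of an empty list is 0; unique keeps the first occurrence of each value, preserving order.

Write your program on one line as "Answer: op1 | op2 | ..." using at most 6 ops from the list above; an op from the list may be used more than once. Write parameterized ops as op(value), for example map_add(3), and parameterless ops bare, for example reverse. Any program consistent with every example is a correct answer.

unique | map_add(-3) | drop(4) | drop(3) | sum

Check, running the answer program on each example:
  [-21, 45, -32, 26, -26, -38, -22, 34] -> [-21, 45, -32, 26, -26, -38, -22, 34] -> [-24, 42, -35, 23, -29, -41, -25, 31] -> [-29, -41, -25, 31] -> [31] -> 31
  [-26, 14, -18] -> [-26, 14, -18] -> [-29, 11, -21] -> [] -> [] -> 0
  [-34, 26, -41] -> [-34, 26, -41] -> [-37, 23, -44] -> [] -> [] -> 0
  [-21, 16, -32, 19, -44, -44] -> [-21, 16, -32, 19, -44] -> [-24, 13, -35, 16, -47] -> [-47] -> [] -> 0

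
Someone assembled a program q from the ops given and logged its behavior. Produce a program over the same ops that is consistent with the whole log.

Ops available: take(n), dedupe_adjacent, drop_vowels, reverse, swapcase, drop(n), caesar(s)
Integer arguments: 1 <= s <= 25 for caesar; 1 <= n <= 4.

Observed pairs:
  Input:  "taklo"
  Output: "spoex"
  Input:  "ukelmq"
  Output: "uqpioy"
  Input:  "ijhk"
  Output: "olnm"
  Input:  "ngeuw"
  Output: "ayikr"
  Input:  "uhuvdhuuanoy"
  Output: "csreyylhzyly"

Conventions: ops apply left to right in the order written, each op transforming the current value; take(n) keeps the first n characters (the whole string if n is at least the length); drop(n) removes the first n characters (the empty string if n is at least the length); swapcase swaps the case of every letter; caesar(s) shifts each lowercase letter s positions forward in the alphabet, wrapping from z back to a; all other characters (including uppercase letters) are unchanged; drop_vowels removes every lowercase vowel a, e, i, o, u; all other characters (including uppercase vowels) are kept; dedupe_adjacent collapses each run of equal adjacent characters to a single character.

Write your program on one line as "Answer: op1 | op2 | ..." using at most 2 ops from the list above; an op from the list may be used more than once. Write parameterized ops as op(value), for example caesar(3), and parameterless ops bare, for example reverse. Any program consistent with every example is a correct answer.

reverse | caesar(4)

Check, running the answer program on each example:
  "taklo" -> "olkat" -> "spoex"
  "ukelmq" -> "qmleku" -> "uqpioy"
  "ijhk" -> "khji" -> "olnm"
  "ngeuw" -> "wuegn" -> "ayikr"
  "uhuvdhuuanoy" -> "yonauuhdvuhu" -> "csreyylhzyly"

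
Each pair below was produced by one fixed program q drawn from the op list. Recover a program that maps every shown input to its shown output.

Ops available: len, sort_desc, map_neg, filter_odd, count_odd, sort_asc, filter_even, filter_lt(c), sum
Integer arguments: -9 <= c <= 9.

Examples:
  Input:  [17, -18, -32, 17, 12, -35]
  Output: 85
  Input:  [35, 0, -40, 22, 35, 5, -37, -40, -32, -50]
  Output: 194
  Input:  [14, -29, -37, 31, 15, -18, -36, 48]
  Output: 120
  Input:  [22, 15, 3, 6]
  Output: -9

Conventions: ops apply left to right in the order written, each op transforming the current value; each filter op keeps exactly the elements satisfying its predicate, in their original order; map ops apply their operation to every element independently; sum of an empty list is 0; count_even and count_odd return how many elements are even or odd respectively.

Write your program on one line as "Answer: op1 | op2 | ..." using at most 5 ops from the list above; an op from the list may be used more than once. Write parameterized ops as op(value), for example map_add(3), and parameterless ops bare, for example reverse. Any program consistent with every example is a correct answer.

sort_desc | filter_lt(8) | map_neg | sum

Check, running the answer program on each example:
  [17, -18, -32, 17, 12, -35] -> [17, 17, 12, -18, -32, -35] -> [-18, -32, -35] -> [18, 32, 35] -> 85
  [35, 0, -40, 22, 35, 5, -37, -40, -32, -50] -> [35, 35, 22, 5, 0, -32, -37, -40, -40, -50] -> [5, 0, -32, -37, -40, -40, -50] -> [-5, 0, 32, 37, 40, 40, 50] -> 194
  [14, -29, -37, 31, 15, -18, -36, 48] -> [48, 31, 15, 14, -18, -29, -36, -37] -> [-18, -29, -36, -37] -> [18, 29, 36, 37] -> 120
  [22, 15, 3, 6] -> [22, 15, 6, 3] -> [6, 3] -> [-6, -3] -> -9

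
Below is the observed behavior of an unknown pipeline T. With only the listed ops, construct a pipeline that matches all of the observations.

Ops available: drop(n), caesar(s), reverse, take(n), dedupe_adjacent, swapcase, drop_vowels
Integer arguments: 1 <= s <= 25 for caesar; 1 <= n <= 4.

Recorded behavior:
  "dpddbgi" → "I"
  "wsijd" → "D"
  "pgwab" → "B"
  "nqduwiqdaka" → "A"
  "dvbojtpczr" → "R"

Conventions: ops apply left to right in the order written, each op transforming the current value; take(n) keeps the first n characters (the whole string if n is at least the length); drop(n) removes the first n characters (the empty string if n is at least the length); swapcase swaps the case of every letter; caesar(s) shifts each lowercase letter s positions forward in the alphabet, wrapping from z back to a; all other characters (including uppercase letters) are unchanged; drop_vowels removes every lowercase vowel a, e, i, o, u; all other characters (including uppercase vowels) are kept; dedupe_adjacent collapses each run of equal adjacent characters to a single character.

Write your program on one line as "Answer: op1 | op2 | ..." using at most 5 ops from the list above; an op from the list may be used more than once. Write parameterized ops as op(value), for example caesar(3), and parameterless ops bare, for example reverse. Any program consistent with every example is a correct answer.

swapcase | reverse | dedupe_adjacent | take(3) | take(1)

Check, running the answer program on each example:
  "dpddbgi" -> "DPDDBGI" -> "IGBDDPD" -> "IGBDPD" -> "IGB" -> "I"
  "wsijd" -> "WSIJD" -> "DJISW" -> "DJISW" -> "DJI" -> "D"
  "pgwab" -> "PGWAB" -> "BAWGP" -> "BAWGP" -> "BAW" -> "B"
  "nqduwiqdaka" -> "NQDUWIQDAKA" -> "AKADQIWUDQN" -> "AKADQIWUDQN" -> "AKA" -> "A"
  "dvbojtpczr" -> "DVBOJTPCZR" -> "RZCPTJOBVD" -> "RZCPTJOBVD" -> "RZC" -> "R"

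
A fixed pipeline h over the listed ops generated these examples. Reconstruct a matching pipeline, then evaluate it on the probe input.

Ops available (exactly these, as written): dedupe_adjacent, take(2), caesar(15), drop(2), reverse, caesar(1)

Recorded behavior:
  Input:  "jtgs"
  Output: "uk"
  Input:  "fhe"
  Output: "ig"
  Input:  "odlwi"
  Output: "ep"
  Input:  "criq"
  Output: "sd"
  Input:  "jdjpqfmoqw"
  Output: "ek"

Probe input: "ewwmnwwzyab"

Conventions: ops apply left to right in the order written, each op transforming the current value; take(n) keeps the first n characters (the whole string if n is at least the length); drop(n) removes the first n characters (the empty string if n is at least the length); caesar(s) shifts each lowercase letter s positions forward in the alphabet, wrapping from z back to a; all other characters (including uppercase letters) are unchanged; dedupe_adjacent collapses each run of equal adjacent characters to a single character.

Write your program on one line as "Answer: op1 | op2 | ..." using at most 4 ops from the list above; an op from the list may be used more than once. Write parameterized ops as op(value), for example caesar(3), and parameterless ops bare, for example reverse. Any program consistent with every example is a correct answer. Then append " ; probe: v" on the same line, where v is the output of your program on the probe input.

take(2) | reverse | caesar(1) ; probe: "xf"

Check, running the answer program on each example:
  "jtgs" -> "jt" -> "tj" -> "uk"
  "fhe" -> "fh" -> "hf" -> "ig"
  "odlwi" -> "od" -> "do" -> "ep"
  "criq" -> "cr" -> "rc" -> "sd"
  "jdjpqfmoqw" -> "jd" -> "dj" -> "ek"
  probe: "ewwmnwwzyab" -> "ew" -> "we" -> "xf"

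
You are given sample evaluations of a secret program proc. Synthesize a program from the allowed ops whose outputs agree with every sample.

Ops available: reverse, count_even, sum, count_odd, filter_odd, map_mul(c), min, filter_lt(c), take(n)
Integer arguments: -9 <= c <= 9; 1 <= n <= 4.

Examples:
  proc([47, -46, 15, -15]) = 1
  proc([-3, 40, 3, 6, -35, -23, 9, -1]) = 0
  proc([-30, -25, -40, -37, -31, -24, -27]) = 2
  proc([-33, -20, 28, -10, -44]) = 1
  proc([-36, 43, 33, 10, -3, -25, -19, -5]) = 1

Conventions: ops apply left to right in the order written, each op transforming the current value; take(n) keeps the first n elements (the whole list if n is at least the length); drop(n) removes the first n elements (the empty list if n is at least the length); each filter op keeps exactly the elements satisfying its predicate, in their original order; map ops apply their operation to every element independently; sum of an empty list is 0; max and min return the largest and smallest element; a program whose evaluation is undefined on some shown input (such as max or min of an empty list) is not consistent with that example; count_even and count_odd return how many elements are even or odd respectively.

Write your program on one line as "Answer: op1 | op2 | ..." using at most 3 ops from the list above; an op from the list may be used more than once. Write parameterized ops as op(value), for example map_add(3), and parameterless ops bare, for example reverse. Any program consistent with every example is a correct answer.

take(3) | filter_lt(4) | count_even

Check, running the answer program on each example:
  [47, -46, 15, -15] -> [47, -46, 15] -> [-46] -> 1
  [-3, 40, 3, 6, -35, -23, 9, -1] -> [-3, 40, 3] -> [-3, 3] -> 0
  [-30, -25, -40, -37, -31, -24, -27] -> [-30, -25, -40] -> [-30, -25, -40] -> 2
  [-33, -20, 28, -10, -44] -> [-33, -20, 28] -> [-33, -20] -> 1
  [-36, 43, 33, 10, -3, -25, -19, -5] -> [-36, 43, 33] -> [-36] -> 1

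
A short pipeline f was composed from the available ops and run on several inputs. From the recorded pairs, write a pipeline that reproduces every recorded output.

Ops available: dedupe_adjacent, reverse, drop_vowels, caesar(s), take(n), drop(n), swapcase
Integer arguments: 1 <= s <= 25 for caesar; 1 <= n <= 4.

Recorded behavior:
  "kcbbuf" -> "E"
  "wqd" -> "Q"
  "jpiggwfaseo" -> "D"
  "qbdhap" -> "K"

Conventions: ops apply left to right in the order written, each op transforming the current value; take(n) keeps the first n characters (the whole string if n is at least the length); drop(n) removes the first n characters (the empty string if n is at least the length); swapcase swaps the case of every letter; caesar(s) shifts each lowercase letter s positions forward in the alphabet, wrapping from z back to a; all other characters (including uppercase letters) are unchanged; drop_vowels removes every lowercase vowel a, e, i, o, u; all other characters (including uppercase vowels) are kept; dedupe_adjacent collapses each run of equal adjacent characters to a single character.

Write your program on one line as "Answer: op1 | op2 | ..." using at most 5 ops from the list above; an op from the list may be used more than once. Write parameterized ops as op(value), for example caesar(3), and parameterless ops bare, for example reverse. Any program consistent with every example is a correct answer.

reverse | caesar(20) | swapcase | reverse | take(1)

Check, running the answer program on each example:
  "kcbbuf" -> "fubbck" -> "zovvwe" -> "ZOVVWE" -> "EWVVOZ" -> "E"
  "wqd" -> "dqw" -> "xkq" -> "XKQ" -> "QKX" -> "Q"
  "jpiggwfaseo" -> "oesafwggipj" -> "iymuzqaacjd" -> "IYMUZQAACJD" -> "DJCAAQZUMYI" -> "D"
  "qbdhap" -> "pahdbq" -> "jubxvk" -> "JUBXVK" -> "KVXBUJ" -> "K"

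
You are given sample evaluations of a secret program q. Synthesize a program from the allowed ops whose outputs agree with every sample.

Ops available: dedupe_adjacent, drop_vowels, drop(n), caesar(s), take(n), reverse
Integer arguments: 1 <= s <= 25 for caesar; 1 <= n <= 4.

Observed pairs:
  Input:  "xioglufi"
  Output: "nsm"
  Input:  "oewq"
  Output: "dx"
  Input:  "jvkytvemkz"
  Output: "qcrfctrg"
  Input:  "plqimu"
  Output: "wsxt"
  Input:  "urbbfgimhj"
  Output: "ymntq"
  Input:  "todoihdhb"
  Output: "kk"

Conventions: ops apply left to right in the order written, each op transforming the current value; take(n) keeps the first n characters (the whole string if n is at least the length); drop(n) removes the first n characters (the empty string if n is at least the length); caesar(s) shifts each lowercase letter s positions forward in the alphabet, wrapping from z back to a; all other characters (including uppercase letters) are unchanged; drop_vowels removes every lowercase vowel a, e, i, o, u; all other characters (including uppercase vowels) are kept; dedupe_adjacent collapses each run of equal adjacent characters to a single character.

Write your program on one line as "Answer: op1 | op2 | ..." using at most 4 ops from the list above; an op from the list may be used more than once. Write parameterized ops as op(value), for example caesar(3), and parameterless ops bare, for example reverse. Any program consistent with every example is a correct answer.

drop_vowels | caesar(7) | drop_vowels

Check, running the answer program on each example:
  "xioglufi" -> "xglf" -> "ensm" -> "nsm"
  "oewq" -> "wq" -> "dx" -> "dx"
  "jvkytvemkz" -> "jvkytvmkz" -> "qcrfactrg" -> "qcrfctrg"
  "plqimu" -> "plqm" -> "wsxt" -> "wsxt"
  "urbbfgimhj" -> "rbbfgmhj" -> "yiimntoq" -> "ymntq"
  "todoihdhb" -> "tdhdhb" -> "akokoi" -> "kk"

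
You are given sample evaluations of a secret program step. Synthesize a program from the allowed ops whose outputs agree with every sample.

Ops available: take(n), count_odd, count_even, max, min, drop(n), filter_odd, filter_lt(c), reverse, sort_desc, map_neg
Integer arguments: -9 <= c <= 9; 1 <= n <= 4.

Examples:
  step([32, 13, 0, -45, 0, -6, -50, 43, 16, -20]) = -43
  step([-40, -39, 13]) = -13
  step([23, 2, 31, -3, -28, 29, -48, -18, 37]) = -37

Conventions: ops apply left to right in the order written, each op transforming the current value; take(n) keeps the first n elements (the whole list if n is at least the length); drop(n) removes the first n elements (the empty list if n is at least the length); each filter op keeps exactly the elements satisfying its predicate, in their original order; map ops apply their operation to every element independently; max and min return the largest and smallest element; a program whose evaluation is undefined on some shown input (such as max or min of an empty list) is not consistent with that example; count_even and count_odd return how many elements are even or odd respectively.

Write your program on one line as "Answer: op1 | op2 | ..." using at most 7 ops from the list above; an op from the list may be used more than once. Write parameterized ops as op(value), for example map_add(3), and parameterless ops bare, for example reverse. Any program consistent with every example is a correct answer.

drop(1) | reverse | map_neg | take(4) | filter_lt(3) | min

Check, running the answer program on each example:
  [32, 13, 0, -45, 0, -6, -50, 43, 16, -20] -> [13, 0, -45, 0, -6, -50, 43, 16, -20] -> [-20, 16, 43, -50, -6, 0, -45, 0, 13] -> [20, -16, -43, 50, 6, 0, 45, 0, -13] -> [20, -16, -43, 50] -> [-16, -43] -> -43
  [-40, -39, 13] -> [-39, 13] -> [13, -39] -> [-13, 39] -> [-13, 39] -> [-13] -> -13
  [23, 2, 31, -3, -28, 29, -48, -18, 37] -> [2, 31, -3, -28, 29, -48, -18, 37] -> [37, -18, -48, 29, -28, -3, 31, 2] -> [-37, 18, 48, -29, 28, 3, -31, -2] -> [-37, 18, 48, -29] -> [-37, -29] -> -37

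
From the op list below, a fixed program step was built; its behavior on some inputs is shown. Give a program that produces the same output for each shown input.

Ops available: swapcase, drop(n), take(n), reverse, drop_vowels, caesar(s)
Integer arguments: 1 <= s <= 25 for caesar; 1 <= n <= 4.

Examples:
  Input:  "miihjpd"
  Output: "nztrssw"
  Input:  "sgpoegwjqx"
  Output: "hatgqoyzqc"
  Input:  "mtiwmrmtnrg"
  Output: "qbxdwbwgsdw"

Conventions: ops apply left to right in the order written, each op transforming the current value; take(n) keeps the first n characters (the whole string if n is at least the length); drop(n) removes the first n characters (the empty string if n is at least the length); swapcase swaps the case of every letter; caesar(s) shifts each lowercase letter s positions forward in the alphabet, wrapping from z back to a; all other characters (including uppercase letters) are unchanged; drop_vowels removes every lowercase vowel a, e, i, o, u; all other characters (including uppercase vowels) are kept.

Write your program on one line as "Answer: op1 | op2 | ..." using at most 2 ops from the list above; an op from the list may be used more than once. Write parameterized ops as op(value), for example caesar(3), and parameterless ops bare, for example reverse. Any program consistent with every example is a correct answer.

caesar(10) | reverse

Check, running the answer program on each example:
  "miihjpd" -> "wssrtzn" -> "nztrssw"
  "sgpoegwjqx" -> "cqzyoqgtah" -> "hatgqoyzqc"
  "mtiwmrmtnrg" -> "wdsgwbwdxbq" -> "qbxdwbwgsdw"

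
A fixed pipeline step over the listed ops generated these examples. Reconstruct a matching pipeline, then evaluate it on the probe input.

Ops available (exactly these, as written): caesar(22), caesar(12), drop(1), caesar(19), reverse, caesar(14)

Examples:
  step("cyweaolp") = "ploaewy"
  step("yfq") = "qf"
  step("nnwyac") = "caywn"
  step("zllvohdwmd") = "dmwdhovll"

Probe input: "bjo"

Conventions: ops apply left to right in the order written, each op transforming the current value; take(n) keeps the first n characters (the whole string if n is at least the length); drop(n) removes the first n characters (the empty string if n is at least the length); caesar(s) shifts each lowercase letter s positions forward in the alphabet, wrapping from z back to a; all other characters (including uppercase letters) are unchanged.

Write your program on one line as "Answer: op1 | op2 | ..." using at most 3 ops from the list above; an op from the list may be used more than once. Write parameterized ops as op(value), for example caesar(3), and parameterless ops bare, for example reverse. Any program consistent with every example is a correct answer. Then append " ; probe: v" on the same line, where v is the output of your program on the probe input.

drop(1) | reverse ; probe: "oj"

Check, running the answer program on each example:
  "cyweaolp" -> "yweaolp" -> "ploaewy"
  "yfq" -> "fq" -> "qf"
  "nnwyac" -> "nwyac" -> "caywn"
  "zllvohdwmd" -> "llvohdwmd" -> "dmwdhovll"
  probe: "bjo" -> "jo" -> "oj"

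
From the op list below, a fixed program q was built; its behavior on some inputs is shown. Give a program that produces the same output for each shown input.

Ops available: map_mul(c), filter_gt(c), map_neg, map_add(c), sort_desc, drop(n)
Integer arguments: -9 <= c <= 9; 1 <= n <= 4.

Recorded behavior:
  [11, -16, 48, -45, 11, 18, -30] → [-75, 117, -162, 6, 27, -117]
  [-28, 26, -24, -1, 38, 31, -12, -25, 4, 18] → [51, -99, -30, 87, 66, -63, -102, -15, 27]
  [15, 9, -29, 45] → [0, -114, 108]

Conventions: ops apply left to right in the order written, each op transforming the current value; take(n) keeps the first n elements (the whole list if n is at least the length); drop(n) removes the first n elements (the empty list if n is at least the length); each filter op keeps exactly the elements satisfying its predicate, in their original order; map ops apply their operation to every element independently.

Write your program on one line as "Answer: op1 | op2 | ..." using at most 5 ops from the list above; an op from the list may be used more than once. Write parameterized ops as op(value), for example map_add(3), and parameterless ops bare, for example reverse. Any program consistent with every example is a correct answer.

drop(1) | map_mul(-1) | map_add(9) | map_mul(3) | map_neg

Check, running the answer program on each example:
  [11, -16, 48, -45, 11, 18, -30] -> [-16, 48, -45, 11, 18, -30] -> [16, -48, 45, -11, -18, 30] -> [25, -39, 54, -2, -9, 39] -> [75, -117, 162, -6, -27, 117] -> [-75, 117, -162, 6, 27, -117]
  [-28, 26, -24, -1, 38, 31, -12, -25, 4, 18] -> [26, -24, -1, 38, 31, -12, -25, 4, 18] -> [-26, 24, 1, -38, -31, 12, 25, -4, -18] -> [-17, 33, 10, -29, -22, 21, 34, 5, -9] -> [-51, 99, 30, -87, -66, 63, 102, 15, -27] -> [51, -99, -30, 87, 66, -63, -102, -15, 27]
  [15, 9, -29, 45] -> [9, -29, 45] -> [-9, 29, -45] -> [0, 38, -36] -> [0, 114, -108] -> [0, -114, 108]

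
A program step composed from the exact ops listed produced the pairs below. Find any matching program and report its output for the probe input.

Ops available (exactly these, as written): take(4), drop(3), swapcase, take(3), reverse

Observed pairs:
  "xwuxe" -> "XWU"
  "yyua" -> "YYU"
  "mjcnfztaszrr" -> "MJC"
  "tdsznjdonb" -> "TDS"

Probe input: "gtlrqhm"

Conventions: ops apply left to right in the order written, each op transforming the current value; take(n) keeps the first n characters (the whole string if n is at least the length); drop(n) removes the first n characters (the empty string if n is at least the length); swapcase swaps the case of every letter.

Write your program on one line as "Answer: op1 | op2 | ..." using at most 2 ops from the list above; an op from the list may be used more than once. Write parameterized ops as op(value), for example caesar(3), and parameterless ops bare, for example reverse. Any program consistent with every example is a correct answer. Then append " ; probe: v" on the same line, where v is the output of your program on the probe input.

take(3) | swapcase ; probe: "GTL"

Check, running the answer program on each example:
  "xwuxe" -> "xwu" -> "XWU"
  "yyua" -> "yyu" -> "YYU"
  "mjcnfztaszrr" -> "mjc" -> "MJC"
  "tdsznjdonb" -> "tds" -> "TDS"
  probe: "gtlrqhm" -> "gtl" -> "GTL"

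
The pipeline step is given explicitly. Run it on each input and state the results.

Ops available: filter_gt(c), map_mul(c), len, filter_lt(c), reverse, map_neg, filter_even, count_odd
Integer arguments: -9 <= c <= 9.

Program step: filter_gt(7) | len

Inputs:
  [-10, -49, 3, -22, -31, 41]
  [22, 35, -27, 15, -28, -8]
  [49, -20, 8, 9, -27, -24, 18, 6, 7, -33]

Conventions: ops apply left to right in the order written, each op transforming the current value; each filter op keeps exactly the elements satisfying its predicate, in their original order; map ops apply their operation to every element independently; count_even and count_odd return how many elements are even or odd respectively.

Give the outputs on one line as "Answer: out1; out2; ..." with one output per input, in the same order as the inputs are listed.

1; 3; 4

Execution, op by op:
  [-10, -49, 3, -22, -31, 41] -> [41] -> 1
  [22, 35, -27, 15, -28, -8] -> [22, 35, 15] -> 3
  [49, -20, 8, 9, -27, -24, 18, 6, 7, -33] -> [49, 8, 9, 18] -> 4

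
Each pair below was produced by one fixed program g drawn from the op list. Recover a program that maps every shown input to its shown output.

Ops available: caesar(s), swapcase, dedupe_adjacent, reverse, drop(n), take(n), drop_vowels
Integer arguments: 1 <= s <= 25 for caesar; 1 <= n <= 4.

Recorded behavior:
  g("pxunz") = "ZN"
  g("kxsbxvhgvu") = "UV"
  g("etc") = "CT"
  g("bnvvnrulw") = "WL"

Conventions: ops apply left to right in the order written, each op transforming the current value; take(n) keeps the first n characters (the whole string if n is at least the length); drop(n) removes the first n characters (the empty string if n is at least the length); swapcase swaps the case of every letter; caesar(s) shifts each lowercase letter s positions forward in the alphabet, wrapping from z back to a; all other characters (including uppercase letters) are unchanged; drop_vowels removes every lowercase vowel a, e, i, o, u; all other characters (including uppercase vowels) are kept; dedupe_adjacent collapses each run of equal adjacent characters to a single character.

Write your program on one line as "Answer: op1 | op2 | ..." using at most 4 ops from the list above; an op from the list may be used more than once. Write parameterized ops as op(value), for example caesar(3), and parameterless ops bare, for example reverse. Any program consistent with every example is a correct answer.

dedupe_adjacent | swapcase | reverse | take(2)

Check, running the answer program on each example:
  "pxunz" -> "pxunz" -> "PXUNZ" -> "ZNUXP" -> "ZN"
  "kxsbxvhgvu" -> "kxsbxvhgvu" -> "KXSBXVHGVU" -> "UVGHVXBSXK" -> "UV"
  "etc" -> "etc" -> "ETC" -> "CTE" -> "CT"
  "bnvvnrulw" -> "bnvnrulw" -> "BNVNRULW" -> "WLURNVNB" -> "WL"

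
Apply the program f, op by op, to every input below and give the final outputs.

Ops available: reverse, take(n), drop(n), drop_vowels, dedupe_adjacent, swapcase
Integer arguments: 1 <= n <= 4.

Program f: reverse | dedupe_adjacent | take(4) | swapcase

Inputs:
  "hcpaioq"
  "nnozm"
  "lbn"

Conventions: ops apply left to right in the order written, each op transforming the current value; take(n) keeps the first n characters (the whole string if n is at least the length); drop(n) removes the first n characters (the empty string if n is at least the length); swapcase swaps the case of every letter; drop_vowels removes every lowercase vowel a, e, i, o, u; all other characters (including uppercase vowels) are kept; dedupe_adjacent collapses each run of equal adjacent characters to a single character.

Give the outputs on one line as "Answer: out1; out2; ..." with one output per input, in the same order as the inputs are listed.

Execution, op by op:
  "hcpaioq" -> "qoiapch" -> "qoiapch" -> "qoia" -> "QOIA"
  "nnozm" -> "mzonn" -> "mzon" -> "mzon" -> "MZON"
  "lbn" -> "nbl" -> "nbl" -> "nbl" -> "NBL"

"QOIA"; "MZON"; "NBL"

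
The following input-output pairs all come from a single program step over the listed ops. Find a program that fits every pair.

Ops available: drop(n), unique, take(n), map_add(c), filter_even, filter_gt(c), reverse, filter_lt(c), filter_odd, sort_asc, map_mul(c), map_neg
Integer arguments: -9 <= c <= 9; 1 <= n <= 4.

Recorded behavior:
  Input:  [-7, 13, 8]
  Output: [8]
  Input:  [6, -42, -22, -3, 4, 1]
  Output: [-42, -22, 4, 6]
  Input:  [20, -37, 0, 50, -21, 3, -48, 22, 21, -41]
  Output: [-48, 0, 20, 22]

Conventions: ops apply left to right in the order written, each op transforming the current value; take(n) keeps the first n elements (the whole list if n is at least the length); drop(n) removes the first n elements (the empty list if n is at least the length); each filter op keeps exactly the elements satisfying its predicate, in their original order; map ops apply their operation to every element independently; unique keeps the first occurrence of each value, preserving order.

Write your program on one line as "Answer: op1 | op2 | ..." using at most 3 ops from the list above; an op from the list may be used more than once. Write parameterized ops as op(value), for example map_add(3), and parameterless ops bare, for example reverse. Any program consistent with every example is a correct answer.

filter_even | sort_asc | take(4)

Check, running the answer program on each example:
  [-7, 13, 8] -> [8] -> [8] -> [8]
  [6, -42, -22, -3, 4, 1] -> [6, -42, -22, 4] -> [-42, -22, 4, 6] -> [-42, -22, 4, 6]
  [20, -37, 0, 50, -21, 3, -48, 22, 21, -41] -> [20, 0, 50, -48, 22] -> [-48, 0, 20, 22, 50] -> [-48, 0, 20, 22]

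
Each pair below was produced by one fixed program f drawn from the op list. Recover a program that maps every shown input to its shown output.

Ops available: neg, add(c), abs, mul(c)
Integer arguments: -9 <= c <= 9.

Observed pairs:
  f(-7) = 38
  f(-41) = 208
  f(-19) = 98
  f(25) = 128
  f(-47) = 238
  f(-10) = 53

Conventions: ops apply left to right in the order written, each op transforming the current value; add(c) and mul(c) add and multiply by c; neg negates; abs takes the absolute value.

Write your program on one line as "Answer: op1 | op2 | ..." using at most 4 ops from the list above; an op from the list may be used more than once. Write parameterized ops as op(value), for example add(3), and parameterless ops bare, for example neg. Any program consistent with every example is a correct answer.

neg | abs | mul(5) | add(3)

Check, running the answer program on each example:
  -7 -> 7 -> 7 -> 35 -> 38
  -41 -> 41 -> 41 -> 205 -> 208
  -19 -> 19 -> 19 -> 95 -> 98
  25 -> -25 -> 25 -> 125 -> 128
  -47 -> 47 -> 47 -> 235 -> 238
  -10 -> 10 -> 10 -> 50 -> 53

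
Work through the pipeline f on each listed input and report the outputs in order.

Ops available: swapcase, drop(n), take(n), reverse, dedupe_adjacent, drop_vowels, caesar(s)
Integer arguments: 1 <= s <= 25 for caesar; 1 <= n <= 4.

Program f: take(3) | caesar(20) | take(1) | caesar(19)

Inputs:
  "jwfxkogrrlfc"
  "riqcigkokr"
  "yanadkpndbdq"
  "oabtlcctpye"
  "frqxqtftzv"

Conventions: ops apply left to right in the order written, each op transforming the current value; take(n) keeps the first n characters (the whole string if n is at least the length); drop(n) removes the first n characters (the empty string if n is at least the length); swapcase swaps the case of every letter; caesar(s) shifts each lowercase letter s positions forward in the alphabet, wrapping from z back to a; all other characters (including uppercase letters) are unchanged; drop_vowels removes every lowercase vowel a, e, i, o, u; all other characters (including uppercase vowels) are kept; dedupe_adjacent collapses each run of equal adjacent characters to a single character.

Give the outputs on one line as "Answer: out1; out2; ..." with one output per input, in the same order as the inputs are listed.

"w"; "e"; "l"; "b"; "s"

Execution, op by op:
  "jwfxkogrrlfc" -> "jwf" -> "dqz" -> "d" -> "w"
  "riqcigkokr" -> "riq" -> "lck" -> "l" -> "e"
  "yanadkpndbdq" -> "yan" -> "suh" -> "s" -> "l"
  "oabtlcctpye" -> "oab" -> "iuv" -> "i" -> "b"
  "frqxqtftzv" -> "frq" -> "zlk" -> "z" -> "s"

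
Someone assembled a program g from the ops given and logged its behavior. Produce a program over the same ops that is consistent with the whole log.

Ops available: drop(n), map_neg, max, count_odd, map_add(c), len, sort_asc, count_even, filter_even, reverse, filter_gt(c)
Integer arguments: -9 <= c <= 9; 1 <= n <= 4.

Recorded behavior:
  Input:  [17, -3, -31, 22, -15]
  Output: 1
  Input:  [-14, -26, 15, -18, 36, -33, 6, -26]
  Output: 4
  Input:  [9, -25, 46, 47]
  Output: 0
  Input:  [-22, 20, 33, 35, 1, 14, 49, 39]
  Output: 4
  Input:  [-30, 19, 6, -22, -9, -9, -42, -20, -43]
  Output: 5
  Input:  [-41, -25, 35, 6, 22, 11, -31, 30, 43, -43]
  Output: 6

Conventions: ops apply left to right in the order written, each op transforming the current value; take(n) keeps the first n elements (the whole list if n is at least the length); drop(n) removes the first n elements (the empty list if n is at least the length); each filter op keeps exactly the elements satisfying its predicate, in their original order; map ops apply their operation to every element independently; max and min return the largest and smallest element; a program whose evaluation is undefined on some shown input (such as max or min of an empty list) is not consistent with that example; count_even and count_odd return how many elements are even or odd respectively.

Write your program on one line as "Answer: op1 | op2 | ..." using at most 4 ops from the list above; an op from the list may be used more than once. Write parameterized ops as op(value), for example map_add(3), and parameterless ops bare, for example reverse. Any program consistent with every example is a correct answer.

map_add(-3) | drop(4) | len

Check, running the answer program on each example:
  [17, -3, -31, 22, -15] -> [14, -6, -34, 19, -18] -> [-18] -> 1
  [-14, -26, 15, -18, 36, -33, 6, -26] -> [-17, -29, 12, -21, 33, -36, 3, -29] -> [33, -36, 3, -29] -> 4
  [9, -25, 46, 47] -> [6, -28, 43, 44] -> [] -> 0
  [-22, 20, 33, 35, 1, 14, 49, 39] -> [-25, 17, 30, 32, -2, 11, 46, 36] -> [-2, 11, 46, 36] -> 4
  [-30, 19, 6, -22, -9, -9, -42, -20, -43] -> [-33, 16, 3, -25, -12, -12, -45, -23, -46] -> [-12, -12, -45, -23, -46] -> 5
  [-41, -25, 35, 6, 22, 11, -31, 30, 43, -43] -> [-44, -28, 32, 3, 19, 8, -34, 27, 40, -46] -> [19, 8, -34, 27, 40, -46] -> 6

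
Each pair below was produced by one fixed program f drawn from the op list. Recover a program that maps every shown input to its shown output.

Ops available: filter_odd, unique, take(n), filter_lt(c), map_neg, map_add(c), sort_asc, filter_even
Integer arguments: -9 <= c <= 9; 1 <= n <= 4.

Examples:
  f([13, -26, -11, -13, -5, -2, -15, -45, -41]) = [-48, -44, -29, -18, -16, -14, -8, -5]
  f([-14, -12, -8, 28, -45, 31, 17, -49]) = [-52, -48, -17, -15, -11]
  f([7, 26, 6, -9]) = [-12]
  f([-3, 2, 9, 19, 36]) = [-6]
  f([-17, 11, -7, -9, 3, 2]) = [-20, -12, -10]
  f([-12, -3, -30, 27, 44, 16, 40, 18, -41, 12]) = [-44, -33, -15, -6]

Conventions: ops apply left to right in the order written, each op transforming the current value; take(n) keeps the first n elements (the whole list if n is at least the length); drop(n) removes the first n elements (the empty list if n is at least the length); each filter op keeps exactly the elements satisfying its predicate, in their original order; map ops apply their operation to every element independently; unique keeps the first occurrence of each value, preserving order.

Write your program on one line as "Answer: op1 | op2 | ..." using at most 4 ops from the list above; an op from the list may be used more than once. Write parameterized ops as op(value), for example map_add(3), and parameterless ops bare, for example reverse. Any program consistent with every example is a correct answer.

map_add(1) | sort_asc | map_add(-4) | filter_lt(-3)

Check, running the answer program on each example:
  [13, -26, -11, -13, -5, -2, -15, -45, -41] -> [14, -25, -10, -12, -4, -1, -14, -44, -40] -> [-44, -40, -25, -14, -12, -10, -4, -1, 14] -> [-48, -44, -29, -18, -16, -14, -8, -5, 10] -> [-48, -44, -29, -18, -16, -14, -8, -5]
  [-14, -12, -8, 28, -45, 31, 17, -49] -> [-13, -11, -7, 29, -44, 32, 18, -48] -> [-48, -44, -13, -11, -7, 18, 29, 32] -> [-52, -48, -17, -15, -11, 14, 25, 28] -> [-52, -48, -17, -15, -11]
  [7, 26, 6, -9] -> [8, 27, 7, -8] -> [-8, 7, 8, 27] -> [-12, 3, 4, 23] -> [-12]
  [-3, 2, 9, 19, 36] -> [-2, 3, 10, 20, 37] -> [-2, 3, 10, 20, 37] -> [-6, -1, 6, 16, 33] -> [-6]
  [-17, 11, -7, -9, 3, 2] -> [-16, 12, -6, -8, 4, 3] -> [-16, -8, -6, 3, 4, 12] -> [-20, -12, -10, -1, 0, 8] -> [-20, -12, -10]
  [-12, -3, -30, 27, 44, 16, 40, 18, -41, 12] -> [-11, -2, -29, 28, 45, 17, 41, 19, -40, 13] -> [-40, -29, -11, -2, 13, 17, 19, 28, 41, 45] -> [-44, -33, -15, -6, 9, 13, 15, 24, 37, 41] -> [-44, -33, -15, -6]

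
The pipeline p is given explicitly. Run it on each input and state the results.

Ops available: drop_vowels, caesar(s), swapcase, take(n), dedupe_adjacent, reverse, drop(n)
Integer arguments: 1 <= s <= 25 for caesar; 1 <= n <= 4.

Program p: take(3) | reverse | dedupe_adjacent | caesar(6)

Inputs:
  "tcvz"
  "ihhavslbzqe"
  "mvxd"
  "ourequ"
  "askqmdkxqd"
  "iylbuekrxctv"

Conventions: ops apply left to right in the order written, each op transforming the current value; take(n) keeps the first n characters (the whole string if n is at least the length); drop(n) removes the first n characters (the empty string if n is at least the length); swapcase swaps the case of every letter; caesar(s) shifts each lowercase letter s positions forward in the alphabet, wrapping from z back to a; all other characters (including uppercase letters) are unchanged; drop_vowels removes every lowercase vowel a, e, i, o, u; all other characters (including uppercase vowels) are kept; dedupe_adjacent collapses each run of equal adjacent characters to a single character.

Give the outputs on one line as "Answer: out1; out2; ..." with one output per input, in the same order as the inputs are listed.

Execution, op by op:
  "tcvz" -> "tcv" -> "vct" -> "vct" -> "biz"
  "ihhavslbzqe" -> "ihh" -> "hhi" -> "hi" -> "no"
  "mvxd" -> "mvx" -> "xvm" -> "xvm" -> "dbs"
  "ourequ" -> "our" -> "ruo" -> "ruo" -> "xau"
  "askqmdkxqd" -> "ask" -> "ksa" -> "ksa" -> "qyg"
  "iylbuekrxctv" -> "iyl" -> "lyi" -> "lyi" -> "reo"

"biz"; "no"; "dbs"; "xau"; "qyg"; "reo"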